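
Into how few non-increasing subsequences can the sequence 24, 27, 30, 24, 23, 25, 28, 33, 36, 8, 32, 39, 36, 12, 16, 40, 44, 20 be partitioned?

Place each on the leftmost legal pile:
24 → new pile 1 (tops now [24])
27 → new pile 2 (tops now [24, 27])
30 → new pile 3 (tops now [24, 27, 30])
24 → pile 1 (tops now [24, 27, 30])
23 → pile 1 (tops now [23, 27, 30])
25 → pile 2 (tops now [23, 25, 30])
28 → pile 3 (tops now [23, 25, 28])
33 → new pile 4 (tops now [23, 25, 28, 33])
36 → new pile 5 (tops now [23, 25, 28, 33, 36])
8 → pile 1 (tops now [8, 25, 28, 33, 36])
32 → pile 4 (tops now [8, 25, 28, 32, 36])
39 → new pile 6 (tops now [8, 25, 28, 32, 36, 39])
36 → pile 5 (tops now [8, 25, 28, 32, 36, 39])
12 → pile 2 (tops now [8, 12, 28, 32, 36, 39])
16 → pile 3 (tops now [8, 12, 16, 32, 36, 39])
40 → new pile 7 (tops now [8, 12, 16, 32, 36, 39, 40])
44 → new pile 8 (tops now [8, 12, 16, 32, 36, 39, 40, 44])
20 → pile 4 (tops now [8, 12, 16, 20, 36, 39, 40, 44])
Eight piles.

8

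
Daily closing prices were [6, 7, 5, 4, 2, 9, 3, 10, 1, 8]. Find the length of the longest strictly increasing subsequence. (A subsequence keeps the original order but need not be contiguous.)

4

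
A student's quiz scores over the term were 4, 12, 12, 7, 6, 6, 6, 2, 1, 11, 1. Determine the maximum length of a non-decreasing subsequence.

5

Track the smallest tail for each achievable length (allowing ties):
4 → extends → [4]
12 → extends → [4, 12]
12 → extends → [4, 12, 12]
7 → replaces 12 → [4, 7, 12]
6 → replaces 7 → [4, 6, 12]
6 → replaces 12 → [4, 6, 6]
6 → extends → [4, 6, 6, 6]
2 → replaces 4 → [2, 6, 6, 6]
1 → replaces 2 → [1, 6, 6, 6]
11 → extends → [1, 6, 6, 6, 11]
1 → replaces 6 → [1, 1, 6, 6, 11]
Five tails, so the longest non-decreasing subsequence has length 5 (e.g. 4, 6, 6, 6, 11).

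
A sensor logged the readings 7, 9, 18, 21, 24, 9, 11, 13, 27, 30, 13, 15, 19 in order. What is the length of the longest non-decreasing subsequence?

8

Track the smallest tail for each achievable length (allowing ties):
7 → extends → [7]
9 → extends → [7, 9]
18 → extends → [7, 9, 18]
21 → extends → [7, 9, 18, 21]
24 → extends → [7, 9, 18, 21, 24]
9 → replaces 18 → [7, 9, 9, 21, 24]
11 → replaces 21 → [7, 9, 9, 11, 24]
13 → replaces 24 → [7, 9, 9, 11, 13]
27 → extends → [7, 9, 9, 11, 13, 27]
30 → extends → [7, 9, 9, 11, 13, 27, 30]
13 → replaces 27 → [7, 9, 9, 11, 13, 13, 30]
15 → replaces 30 → [7, 9, 9, 11, 13, 13, 15]
19 → extends → [7, 9, 9, 11, 13, 13, 15, 19]
Eight tails, so the longest non-decreasing subsequence has length 8 (e.g. 7, 9, 9, 11, 13, 13, 15, 19).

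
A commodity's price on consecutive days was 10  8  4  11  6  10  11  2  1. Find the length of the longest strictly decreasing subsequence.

5

Negate each value so 'decreasing' becomes 'increasing', then run patience tails on the negated sequence:
-10 → extends → [-10]
-8 → extends → [-10, -8]
-4 → extends → [-10, -8, -4]
-11 → replaces -10 → [-11, -8, -4]
-6 → replaces -4 → [-11, -8, -6]
-10 → replaces -8 → [-11, -10, -6]
-11 → already a tail → [-11, -10, -6]
-2 → extends → [-11, -10, -6, -2]
-1 → extends → [-11, -10, -6, -2, -1]
Five tails, so the longest strictly decreasing subsequence of the original has length 5.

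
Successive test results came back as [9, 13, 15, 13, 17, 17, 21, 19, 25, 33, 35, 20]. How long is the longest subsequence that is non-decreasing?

9

Let dp[i] be the length of the longest such subsequence ending at index i:
i:      1  2  3  4  5  6  7  8  9 10 11 12
a[i]:   9 13 15 13 17 17 21 19 25 33 35 20
dp:     1  2  3  3  4  5  6  6  7  8  9  7
Maximum dp value is 9.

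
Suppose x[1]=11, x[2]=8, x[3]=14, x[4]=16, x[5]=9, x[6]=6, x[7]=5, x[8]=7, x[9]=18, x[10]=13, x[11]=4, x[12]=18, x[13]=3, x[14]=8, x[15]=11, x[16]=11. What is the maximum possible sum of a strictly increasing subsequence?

Let S[i] be the best sum of a strictly increasing subsequence ending at i:
i:      1  2  3  4  5  6  7  8  9 10 11 12 13 14 15 16
x[i]:  11  8 14 16  9  6  5  7 18 13  4 18  3  8 11 11
S:     11  8 25 41 17  6  5 13 59 30  4 59  3 21 32 32
Maximum is 59 (e.g. 11 + 14 + 16 + 18).

59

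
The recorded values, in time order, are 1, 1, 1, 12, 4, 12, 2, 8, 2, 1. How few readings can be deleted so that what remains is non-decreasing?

5

Fewest deletions = n − (longest non-decreasing subsequence).
i:      1  2  3  4  5  6  7  8  9 10
a[i]:   1  1  1 12  4 12  2  8  2  1
dp:     1  2  3  4  4  5  4  5  5  4
max dp = 5, so deletions = 10 − 5 = 5.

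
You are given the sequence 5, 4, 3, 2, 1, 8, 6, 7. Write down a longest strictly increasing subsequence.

5, 6, 7

Patience tails give the LIS length; then backtrack through the dp parents:
5 → extends → [5]
4 → replaces 5 → [4]
3 → replaces 4 → [3]
2 → replaces 3 → [2]
1 → replaces 2 → [1]
8 → extends → [1, 8]
6 → replaces 8 → [1, 6]
7 → extends → [1, 6, 7]
Length 3; one witness is 5, 6, 7.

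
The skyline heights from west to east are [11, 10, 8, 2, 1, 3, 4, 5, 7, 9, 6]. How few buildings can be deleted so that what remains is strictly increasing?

Fewest deletions = n − (longest strictly increasing subsequence).
i:      1  2  3  4  5  6  7  8  9 10 11
a[i]:  11 10  8  2  1  3  4  5  7  9  6
dp:     1  1  1  1  1  2  3  4  5  6  5
max dp = 6, so deletions = 11 − 6 = 5.

5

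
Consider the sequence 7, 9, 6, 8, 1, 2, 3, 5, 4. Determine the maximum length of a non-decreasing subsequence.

Track the smallest tail for each achievable length (allowing ties):
7 → extends → [7]
9 → extends → [7, 9]
6 → replaces 7 → [6, 9]
8 → replaces 9 → [6, 8]
1 → replaces 6 → [1, 8]
2 → replaces 8 → [1, 2]
3 → extends → [1, 2, 3]
5 → extends → [1, 2, 3, 5]
4 → replaces 5 → [1, 2, 3, 4]
Four tails, so the longest non-decreasing subsequence has length 4 (e.g. 1, 2, 3, 5).

4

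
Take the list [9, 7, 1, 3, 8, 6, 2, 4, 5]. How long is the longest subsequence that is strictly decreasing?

4

Let dp[i] be the longest strictly decreasing subsequence ending at i:
i:     1 2 3 4 5 6 7 8 9
a[i]:  9 7 1 3 8 6 2 4 5
dp:    1 2 3 3 2 3 4 4 4
Maximum is 4.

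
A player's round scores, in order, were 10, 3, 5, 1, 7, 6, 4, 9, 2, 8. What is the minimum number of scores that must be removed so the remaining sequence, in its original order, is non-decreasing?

Fewest deletions = n − (longest non-decreasing subsequence).
i:      1  2  3  4  5  6  7  8  9 10
a[i]:  10  3  5  1  7  6  4  9  2  8
dp:     1  1  2  1  3  3  2  4  2  4
max dp = 4, so deletions = 10 − 4 = 6.

6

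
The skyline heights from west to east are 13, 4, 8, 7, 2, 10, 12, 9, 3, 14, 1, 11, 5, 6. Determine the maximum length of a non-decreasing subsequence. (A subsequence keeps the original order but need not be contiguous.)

5

Track the smallest tail for each achievable length (allowing ties):
13 → extends → [13]
4 → replaces 13 → [4]
8 → extends → [4, 8]
7 → replaces 8 → [4, 7]
2 → replaces 4 → [2, 7]
10 → extends → [2, 7, 10]
12 → extends → [2, 7, 10, 12]
9 → replaces 10 → [2, 7, 9, 12]
3 → replaces 7 → [2, 3, 9, 12]
14 → extends → [2, 3, 9, 12, 14]
1 → replaces 2 → [1, 3, 9, 12, 14]
11 → replaces 12 → [1, 3, 9, 11, 14]
5 → replaces 9 → [1, 3, 5, 11, 14]
6 → replaces 11 → [1, 3, 5, 6, 14]
Five tails, so the longest non-decreasing subsequence has length 5 (e.g. 4, 8, 10, 12, 14).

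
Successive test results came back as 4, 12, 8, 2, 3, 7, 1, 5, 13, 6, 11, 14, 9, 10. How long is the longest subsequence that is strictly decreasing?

4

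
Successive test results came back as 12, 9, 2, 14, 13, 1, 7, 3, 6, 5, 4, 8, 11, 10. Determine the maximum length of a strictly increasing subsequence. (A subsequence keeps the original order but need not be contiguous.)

Let dp[i] be the length of the longest such subsequence ending at index i:
i:      1  2  3  4  5  6  7  8  9 10 11 12 13 14
a[i]:  12  9  2 14 13  1  7  3  6  5  4  8 11 10
dp:     1  1  1  2  2  1  2  2  3  3  3  4  5  5
Maximum dp value is 5.

5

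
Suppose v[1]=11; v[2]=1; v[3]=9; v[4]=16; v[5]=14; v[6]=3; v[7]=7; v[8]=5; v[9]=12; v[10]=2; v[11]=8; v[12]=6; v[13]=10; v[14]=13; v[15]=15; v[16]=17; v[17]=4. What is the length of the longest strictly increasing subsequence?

8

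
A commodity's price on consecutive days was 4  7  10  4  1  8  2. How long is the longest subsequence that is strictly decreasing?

Let dp[i] be the longest strictly decreasing subsequence ending at i:
i:      1  2  3  4  5  6  7
a[i]:   4  7 10  4  1  8  2
dp:     1  1  1  2  3  2  3
Maximum is 3.

3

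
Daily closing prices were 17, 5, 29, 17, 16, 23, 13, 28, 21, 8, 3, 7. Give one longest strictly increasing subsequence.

Patience tails give the LIS length; then backtrack through the dp parents:
17 → extends → [17]
5 → replaces 17 → [5]
29 → extends → [5, 29]
17 → replaces 29 → [5, 17]
16 → replaces 17 → [5, 16]
23 → extends → [5, 16, 23]
13 → replaces 16 → [5, 13, 23]
28 → extends → [5, 13, 23, 28]
21 → replaces 23 → [5, 13, 21, 28]
8 → replaces 13 → [5, 8, 21, 28]
3 → replaces 5 → [3, 8, 21, 28]
7 → replaces 8 → [3, 7, 21, 28]
Length 4; one witness is 5, 17, 23, 28.

5, 17, 23, 28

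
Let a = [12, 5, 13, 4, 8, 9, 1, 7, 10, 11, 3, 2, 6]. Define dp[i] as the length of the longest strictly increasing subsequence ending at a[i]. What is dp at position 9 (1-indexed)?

dp[i] = 1 + max{dp[j] : j<i, a[j]<a[i]} (or 1 if no such j):
i:      1  2  3  4  5  6  7  8  9 10 11 12 13
a[i]:  12  5 13  4  8  9  1  7 10 11  3  2  6
dp:     1  1  2  1  2  3  1  2  4  5  2  2  3
At index 9 the value is 4.

4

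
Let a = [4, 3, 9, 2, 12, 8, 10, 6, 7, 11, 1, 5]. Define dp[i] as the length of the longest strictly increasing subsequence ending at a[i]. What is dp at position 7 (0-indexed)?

dp[i] = 1 + max{dp[j] : j<i, a[j]<a[i]} (or 1 if no such j):
i:      0  1  2  3  4  5  6  7  8  9 10 11
a[i]:   4  3  9  2 12  8 10  6  7 11  1  5
dp:     1  1  2  1  3  2  3  2  3  4  1  2
At index 7 the value is 2.

2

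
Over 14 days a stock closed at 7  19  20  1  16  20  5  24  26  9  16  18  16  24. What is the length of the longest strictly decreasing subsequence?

Negate each value so 'decreasing' becomes 'increasing', then run patience tails on the negated sequence:
-7 → extends → [-7]
-19 → replaces -7 → [-19]
-20 → replaces -19 → [-20]
-1 → extends → [-20, -1]
-16 → replaces -1 → [-20, -16]
-20 → already a tail → [-20, -16]
-5 → extends → [-20, -16, -5]
-24 → replaces -20 → [-24, -16, -5]
-26 → replaces -24 → [-26, -16, -5]
-9 → replaces -5 → [-26, -16, -9]
-16 → already a tail → [-26, -16, -9]
-18 → replaces -16 → [-26, -18, -9]
-16 → replaces -9 → [-26, -18, -16]
-24 → replaces -18 → [-26, -24, -16]
Three tails, so the longest strictly decreasing subsequence of the original has length 3.

3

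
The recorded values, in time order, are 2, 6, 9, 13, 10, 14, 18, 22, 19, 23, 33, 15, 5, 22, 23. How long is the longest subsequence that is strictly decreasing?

Negate each value so 'decreasing' becomes 'increasing', then run patience tails on the negated sequence:
-2 → extends → [-2]
-6 → replaces -2 → [-6]
-9 → replaces -6 → [-9]
-13 → replaces -9 → [-13]
-10 → extends → [-13, -10]
-14 → replaces -13 → [-14, -10]
-18 → replaces -14 → [-18, -10]
-22 → replaces -18 → [-22, -10]
-19 → replaces -10 → [-22, -19]
-23 → replaces -22 → [-23, -19]
-33 → replaces -23 → [-33, -19]
-15 → extends → [-33, -19, -15]
-5 → extends → [-33, -19, -15, -5]
-22 → replaces -19 → [-33, -22, -15, -5]
-23 → replaces -22 → [-33, -23, -15, -5]
Four tails, so the longest strictly decreasing subsequence of the original has length 4.

4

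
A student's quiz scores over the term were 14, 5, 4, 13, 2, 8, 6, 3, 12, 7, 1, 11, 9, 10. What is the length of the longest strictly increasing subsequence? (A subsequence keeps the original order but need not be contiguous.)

Let dp[i] be the length of the longest such subsequence ending at index i:
i:      1  2  3  4  5  6  7  8  9 10 11 12 13 14
a[i]:  14  5  4 13  2  8  6  3 12  7  1 11  9 10
dp:     1  1  1  2  1  2  2  2  3  3  1  4  4  5
Maximum dp value is 5.

5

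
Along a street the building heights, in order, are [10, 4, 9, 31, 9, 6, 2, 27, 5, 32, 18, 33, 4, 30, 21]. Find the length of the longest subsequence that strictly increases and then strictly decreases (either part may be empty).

7

inc[i] = longest strictly increasing subsequence ending at i; dec[i] = longest strictly decreasing subsequence starting at i:
i:      1  2  3  4  5  6  7  8  9 10 11 12 13 14 15
a[i]:  10  4  9 31  9  6  2 27  5 32 18 33  4 30 21
inc:    1  1  2  3  2  2  1  3  2  4  3  5  2  4  4
dec:    5  2  4  5  4  3  1  3  2  3  2  3  1  2  1
Best peak at i=4 (value 31): inc=3, dec=5, length 3+5−1 = 7.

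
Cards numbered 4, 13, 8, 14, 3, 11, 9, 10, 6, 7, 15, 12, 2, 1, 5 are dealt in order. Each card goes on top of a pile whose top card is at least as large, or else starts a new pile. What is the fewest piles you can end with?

5

Place each on the leftmost legal pile:
4 → new pile 1 (tops now [4])
13 → new pile 2 (tops now [4, 13])
8 → pile 2 (tops now [4, 8])
14 → new pile 3 (tops now [4, 8, 14])
3 → pile 1 (tops now [3, 8, 14])
11 → pile 3 (tops now [3, 8, 11])
9 → pile 3 (tops now [3, 8, 9])
10 → new pile 4 (tops now [3, 8, 9, 10])
6 → pile 2 (tops now [3, 6, 9, 10])
7 → pile 3 (tops now [3, 6, 7, 10])
15 → new pile 5 (tops now [3, 6, 7, 10, 15])
12 → pile 5 (tops now [3, 6, 7, 10, 12])
2 → pile 1 (tops now [2, 6, 7, 10, 12])
1 → pile 1 (tops now [1, 6, 7, 10, 12])
5 → pile 2 (tops now [1, 5, 7, 10, 12])
Five piles.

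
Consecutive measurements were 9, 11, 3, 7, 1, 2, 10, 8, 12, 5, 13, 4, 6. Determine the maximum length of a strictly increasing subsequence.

Track the smallest tail for each achievable length (strict):
9 → extends → [9]
11 → extends → [9, 11]
3 → replaces 9 → [3, 11]
7 → replaces 11 → [3, 7]
1 → replaces 3 → [1, 7]
2 → replaces 7 → [1, 2]
10 → extends → [1, 2, 10]
8 → replaces 10 → [1, 2, 8]
12 → extends → [1, 2, 8, 12]
5 → replaces 8 → [1, 2, 5, 12]
13 → extends → [1, 2, 5, 12, 13]
4 → replaces 5 → [1, 2, 4, 12, 13]
6 → replaces 12 → [1, 2, 4, 6, 13]
Five tails, so the longest strictly increasing subsequence has length 5 (e.g. 3, 7, 10, 12, 13).

5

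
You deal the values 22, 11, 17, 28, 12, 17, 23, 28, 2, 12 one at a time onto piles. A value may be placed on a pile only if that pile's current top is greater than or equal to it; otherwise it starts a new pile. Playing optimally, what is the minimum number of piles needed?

5

Place each on the leftmost legal pile:
22 → new pile 1 (tops now [22])
11 → pile 1 (tops now [11])
17 → new pile 2 (tops now [11, 17])
28 → new pile 3 (tops now [11, 17, 28])
12 → pile 2 (tops now [11, 12, 28])
17 → pile 3 (tops now [11, 12, 17])
23 → new pile 4 (tops now [11, 12, 17, 23])
28 → new pile 5 (tops now [11, 12, 17, 23, 28])
2 → pile 1 (tops now [2, 12, 17, 23, 28])
12 → pile 2 (tops now [2, 12, 17, 23, 28])
Five piles.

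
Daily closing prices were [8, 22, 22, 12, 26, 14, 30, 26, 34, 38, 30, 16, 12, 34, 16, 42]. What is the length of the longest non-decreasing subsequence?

8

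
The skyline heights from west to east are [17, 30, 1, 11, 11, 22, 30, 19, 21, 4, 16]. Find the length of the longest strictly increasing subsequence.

4

Track the smallest tail for each achievable length (strict):
17 → extends → [17]
30 → extends → [17, 30]
1 → replaces 17 → [1, 30]
11 → replaces 30 → [1, 11]
11 → already a tail → [1, 11]
22 → extends → [1, 11, 22]
30 → extends → [1, 11, 22, 30]
19 → replaces 22 → [1, 11, 19, 30]
21 → replaces 30 → [1, 11, 19, 21]
4 → replaces 11 → [1, 4, 19, 21]
16 → replaces 19 → [1, 4, 16, 21]
Four tails, so the longest strictly increasing subsequence has length 4 (e.g. 1, 11, 22, 30).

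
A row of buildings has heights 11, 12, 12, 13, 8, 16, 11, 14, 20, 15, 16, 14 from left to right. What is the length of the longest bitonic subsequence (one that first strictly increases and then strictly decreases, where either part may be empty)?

7

inc[i] = longest strictly increasing subsequence ending at i; dec[i] = longest strictly decreasing subsequence starting at i:
i:      1  2  3  4  5  6  7  8  9 10 11 12
a[i]:  11 12 12 13  8 16 11 14 20 15 16 14
inc:    1  2  2  3  1  4  2  4  5  5  6  4
dec:    2  2  2  2  1  3  1  1  3  2  2  1
Best peak at i=9 (value 20): inc=5, dec=3, length 5+3−1 = 7.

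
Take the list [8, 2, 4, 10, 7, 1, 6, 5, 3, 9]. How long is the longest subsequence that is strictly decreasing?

Negate each value so 'decreasing' becomes 'increasing', then run patience tails on the negated sequence:
-8 → extends → [-8]
-2 → extends → [-8, -2]
-4 → replaces -2 → [-8, -4]
-10 → replaces -8 → [-10, -4]
-7 → replaces -4 → [-10, -7]
-1 → extends → [-10, -7, -1]
-6 → replaces -1 → [-10, -7, -6]
-5 → extends → [-10, -7, -6, -5]
-3 → extends → [-10, -7, -6, -5, -3]
-9 → replaces -7 → [-10, -9, -6, -5, -3]
Five tails, so the longest strictly decreasing subsequence of the original has length 5.

5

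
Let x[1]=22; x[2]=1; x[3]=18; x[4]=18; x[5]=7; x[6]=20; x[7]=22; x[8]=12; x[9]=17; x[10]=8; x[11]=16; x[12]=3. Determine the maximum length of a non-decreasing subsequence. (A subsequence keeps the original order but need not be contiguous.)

Track the smallest tail for each achievable length (allowing ties):
22 → extends → [22]
1 → replaces 22 → [1]
18 → extends → [1, 18]
18 → extends → [1, 18, 18]
7 → replaces 18 → [1, 7, 18]
20 → extends → [1, 7, 18, 20]
22 → extends → [1, 7, 18, 20, 22]
12 → replaces 18 → [1, 7, 12, 20, 22]
17 → replaces 20 → [1, 7, 12, 17, 22]
8 → replaces 12 → [1, 7, 8, 17, 22]
16 → replaces 17 → [1, 7, 8, 16, 22]
3 → replaces 7 → [1, 3, 8, 16, 22]
Five tails, so the longest non-decreasing subsequence has length 5 (e.g. 1, 18, 18, 20, 22).

5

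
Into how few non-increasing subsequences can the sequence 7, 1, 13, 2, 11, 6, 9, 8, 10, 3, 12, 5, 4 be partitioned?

Place each on the leftmost legal pile:
7 → new pile 1 (tops now [7])
1 → pile 1 (tops now [1])
13 → new pile 2 (tops now [1, 13])
2 → pile 2 (tops now [1, 2])
11 → new pile 3 (tops now [1, 2, 11])
6 → pile 3 (tops now [1, 2, 6])
9 → new pile 4 (tops now [1, 2, 6, 9])
8 → pile 4 (tops now [1, 2, 6, 8])
10 → new pile 5 (tops now [1, 2, 6, 8, 10])
3 → pile 3 (tops now [1, 2, 3, 8, 10])
12 → new pile 6 (tops now [1, 2, 3, 8, 10, 12])
5 → pile 4 (tops now [1, 2, 3, 5, 10, 12])
4 → pile 4 (tops now [1, 2, 3, 4, 10, 12])
Six piles.

6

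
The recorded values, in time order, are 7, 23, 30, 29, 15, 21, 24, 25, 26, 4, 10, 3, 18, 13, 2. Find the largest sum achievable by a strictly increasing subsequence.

Let S[i] be the best sum of a strictly increasing subsequence ending at i:
i:       1   2   3   4   5   6   7   8   9  10  11  12  13  14  15
a[i]:    7  23  30  29  15  21  24  25  26   4  10   3  18  13   2
S:       7  30  60  59  22  43  67  92 118   4  17   3  40  30   2
Maximum is 118 (e.g. 7 + 15 + 21 + 24 + 25 + 26).

118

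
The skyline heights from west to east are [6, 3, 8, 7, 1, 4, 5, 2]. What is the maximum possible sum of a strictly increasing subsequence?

Let S[i] be the best sum of a strictly increasing subsequence ending at i:
i:      1  2  3  4  5  6  7  8
a[i]:   6  3  8  7  1  4  5  2
S:      6  3 14 13  1  7 12  3
Maximum is 14 (e.g. 6 + 8).

14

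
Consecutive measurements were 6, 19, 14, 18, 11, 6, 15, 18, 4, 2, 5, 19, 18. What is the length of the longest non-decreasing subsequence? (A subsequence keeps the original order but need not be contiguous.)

Let dp[i] be the length of the longest such subsequence ending at index i:
i:      1  2  3  4  5  6  7  8  9 10 11 12 13
a[i]:   6 19 14 18 11  6 15 18  4  2  5 19 18
dp:     1  2  2  3  2  2  3  4  1  1  2  5  5
Maximum dp value is 5.

5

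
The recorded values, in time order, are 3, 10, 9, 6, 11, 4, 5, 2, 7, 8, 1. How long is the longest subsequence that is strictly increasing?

5

Let dp[i] be the length of the longest such subsequence ending at index i:
i:      1  2  3  4  5  6  7  8  9 10 11
a[i]:   3 10  9  6 11  4  5  2  7  8  1
dp:     1  2  2  2  3  2  3  1  4  5  1
Maximum dp value is 5.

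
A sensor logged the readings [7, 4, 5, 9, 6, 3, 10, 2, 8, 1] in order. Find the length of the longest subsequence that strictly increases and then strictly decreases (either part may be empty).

inc[i] = longest strictly increasing subsequence ending at i; dec[i] = longest strictly decreasing subsequence starting at i:
i:      1  2  3  4  5  6  7  8  9 10
a[i]:   7  4  5  9  6  3 10  2  8  1
inc:    1  1  2  3  3  1  4  1  4  1
dec:    5  4  4  5  4  3  3  2  2  1
Best peak at i=4 (value 9): inc=3, dec=5, length 3+5−1 = 7.

7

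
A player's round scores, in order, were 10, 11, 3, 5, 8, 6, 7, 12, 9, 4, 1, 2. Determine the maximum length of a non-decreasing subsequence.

Track the smallest tail for each achievable length (allowing ties):
10 → extends → [10]
11 → extends → [10, 11]
3 → replaces 10 → [3, 11]
5 → replaces 11 → [3, 5]
8 → extends → [3, 5, 8]
6 → replaces 8 → [3, 5, 6]
7 → extends → [3, 5, 6, 7]
12 → extends → [3, 5, 6, 7, 12]
9 → replaces 12 → [3, 5, 6, 7, 9]
4 → replaces 5 → [3, 4, 6, 7, 9]
1 → replaces 3 → [1, 4, 6, 7, 9]
2 → replaces 4 → [1, 2, 6, 7, 9]
Five tails, so the longest non-decreasing subsequence has length 5 (e.g. 3, 5, 6, 7, 12).

5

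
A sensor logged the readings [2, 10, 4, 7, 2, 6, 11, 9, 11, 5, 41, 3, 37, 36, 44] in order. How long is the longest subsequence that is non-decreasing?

7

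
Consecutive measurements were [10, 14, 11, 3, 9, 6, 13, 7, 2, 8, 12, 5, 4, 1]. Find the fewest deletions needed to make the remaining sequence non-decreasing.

9

Fewest deletions = n − (longest non-decreasing subsequence).
Patience tails:
10 → extends → [10]
14 → extends → [10, 14]
11 → replaces 14 → [10, 11]
3 → replaces 10 → [3, 11]
9 → replaces 11 → [3, 9]
6 → replaces 9 → [3, 6]
13 → extends → [3, 6, 13]
7 → replaces 13 → [3, 6, 7]
2 → replaces 3 → [2, 6, 7]
8 → extends → [2, 6, 7, 8]
12 → extends → [2, 6, 7, 8, 12]
5 → replaces 6 → [2, 5, 7, 8, 12]
4 → replaces 5 → [2, 4, 7, 8, 12]
1 → replaces 2 → [1, 4, 7, 8, 12]
Longest non-decreasing subsequence has length 5, so deletions = 14 − 5 = 9.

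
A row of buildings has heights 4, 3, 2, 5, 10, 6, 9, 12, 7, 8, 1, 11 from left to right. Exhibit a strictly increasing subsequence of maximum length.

4, 5, 6, 7, 8, 11

Patience tails give the LIS length; then backtrack through the dp parents:
4 → extends → [4]
3 → replaces 4 → [3]
2 → replaces 3 → [2]
5 → extends → [2, 5]
10 → extends → [2, 5, 10]
6 → replaces 10 → [2, 5, 6]
9 → extends → [2, 5, 6, 9]
12 → extends → [2, 5, 6, 9, 12]
7 → replaces 9 → [2, 5, 6, 7, 12]
8 → replaces 12 → [2, 5, 6, 7, 8]
1 → replaces 2 → [1, 5, 6, 7, 8]
11 → extends → [1, 5, 6, 7, 8, 11]
Length 6; one witness is 4, 5, 6, 7, 8, 11.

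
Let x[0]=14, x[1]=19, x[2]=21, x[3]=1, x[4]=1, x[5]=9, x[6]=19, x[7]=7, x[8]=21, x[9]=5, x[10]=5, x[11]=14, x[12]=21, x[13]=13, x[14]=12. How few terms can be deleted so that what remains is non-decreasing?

Fewest deletions = n − (longest non-decreasing subsequence).
i:      0  1  2  3  4  5  6  7  8  9 10 11 12 13 14
x[i]:  14 19 21  1  1  9 19  7 21  5  5 14 21 13 12
dp:     1  2  3  1  2  3  4  3  5  3  4  5  6  5  5
max dp = 6, so deletions = 15 − 6 = 9.

9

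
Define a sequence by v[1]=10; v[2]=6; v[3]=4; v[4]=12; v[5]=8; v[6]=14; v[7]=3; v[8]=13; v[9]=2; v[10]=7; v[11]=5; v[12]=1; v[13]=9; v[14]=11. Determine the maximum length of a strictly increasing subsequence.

4

Track the smallest tail for each achievable length (strict):
10 → extends → [10]
6 → replaces 10 → [6]
4 → replaces 6 → [4]
12 → extends → [4, 12]
8 → replaces 12 → [4, 8]
14 → extends → [4, 8, 14]
3 → replaces 4 → [3, 8, 14]
13 → replaces 14 → [3, 8, 13]
2 → replaces 3 → [2, 8, 13]
7 → replaces 8 → [2, 7, 13]
5 → replaces 7 → [2, 5, 13]
1 → replaces 2 → [1, 5, 13]
9 → replaces 13 → [1, 5, 9]
11 → extends → [1, 5, 9, 11]
Four tails, so the longest strictly increasing subsequence has length 4 (e.g. 6, 8, 9, 11).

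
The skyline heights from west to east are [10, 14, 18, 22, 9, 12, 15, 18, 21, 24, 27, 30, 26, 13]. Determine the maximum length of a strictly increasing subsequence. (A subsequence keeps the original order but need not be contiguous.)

8

Track the smallest tail for each achievable length (strict):
10 → extends → [10]
14 → extends → [10, 14]
18 → extends → [10, 14, 18]
22 → extends → [10, 14, 18, 22]
9 → replaces 10 → [9, 14, 18, 22]
12 → replaces 14 → [9, 12, 18, 22]
15 → replaces 18 → [9, 12, 15, 22]
18 → replaces 22 → [9, 12, 15, 18]
21 → extends → [9, 12, 15, 18, 21]
24 → extends → [9, 12, 15, 18, 21, 24]
27 → extends → [9, 12, 15, 18, 21, 24, 27]
30 → extends → [9, 12, 15, 18, 21, 24, 27, 30]
26 → replaces 27 → [9, 12, 15, 18, 21, 24, 26, 30]
13 → replaces 15 → [9, 12, 13, 18, 21, 24, 26, 30]
Eight tails, so the longest strictly increasing subsequence has length 8 (e.g. 10, 14, 15, 18, 21, 24, 27, 30).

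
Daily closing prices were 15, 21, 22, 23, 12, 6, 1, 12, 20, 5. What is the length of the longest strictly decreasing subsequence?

Negate each value so 'decreasing' becomes 'increasing', then run patience tails on the negated sequence:
-15 → extends → [-15]
-21 → replaces -15 → [-21]
-22 → replaces -21 → [-22]
-23 → replaces -22 → [-23]
-12 → extends → [-23, -12]
-6 → extends → [-23, -12, -6]
-1 → extends → [-23, -12, -6, -1]
-12 → already a tail → [-23, -12, -6, -1]
-20 → replaces -12 → [-23, -20, -6, -1]
-5 → replaces -1 → [-23, -20, -6, -5]
Four tails, so the longest strictly decreasing subsequence of the original has length 4.

4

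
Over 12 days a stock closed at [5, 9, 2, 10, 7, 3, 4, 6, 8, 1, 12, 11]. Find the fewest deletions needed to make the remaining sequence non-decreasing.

6

Fewest deletions = n − (longest non-decreasing subsequence).
i:      1  2  3  4  5  6  7  8  9 10 11 12
a[i]:   5  9  2 10  7  3  4  6  8  1 12 11
dp:     1  2  1  3  2  2  3  4  5  1  6  6
max dp = 6, so deletions = 12 − 6 = 6.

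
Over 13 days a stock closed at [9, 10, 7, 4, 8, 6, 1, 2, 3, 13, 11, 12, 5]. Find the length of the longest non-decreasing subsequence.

5

Let dp[i] be the length of the longest such subsequence ending at index i:
i:      1  2  3  4  5  6  7  8  9 10 11 12 13
a[i]:   9 10  7  4  8  6  1  2  3 13 11 12  5
dp:     1  2  1  1  2  2  1  2  3  4  4  5  4
Maximum dp value is 5.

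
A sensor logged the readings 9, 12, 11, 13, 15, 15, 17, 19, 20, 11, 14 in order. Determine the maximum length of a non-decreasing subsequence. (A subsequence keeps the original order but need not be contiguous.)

Track the smallest tail for each achievable length (allowing ties):
9 → extends → [9]
12 → extends → [9, 12]
11 → replaces 12 → [9, 11]
13 → extends → [9, 11, 13]
15 → extends → [9, 11, 13, 15]
15 → extends → [9, 11, 13, 15, 15]
17 → extends → [9, 11, 13, 15, 15, 17]
19 → extends → [9, 11, 13, 15, 15, 17, 19]
20 → extends → [9, 11, 13, 15, 15, 17, 19, 20]
11 → replaces 13 → [9, 11, 11, 15, 15, 17, 19, 20]
14 → replaces 15 → [9, 11, 11, 14, 15, 17, 19, 20]
Eight tails, so the longest non-decreasing subsequence has length 8 (e.g. 9, 12, 13, 15, 15, 17, 19, 20).

8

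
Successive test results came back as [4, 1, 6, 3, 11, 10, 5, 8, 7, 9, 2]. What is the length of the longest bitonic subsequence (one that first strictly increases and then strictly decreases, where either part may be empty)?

inc[i] = longest strictly increasing subsequence ending at i; dec[i] = longest strictly decreasing subsequence starting at i:
i:      1  2  3  4  5  6  7  8  9 10 11
a[i]:   4  1  6  3 11 10  5  8  7  9  2
inc:    1  1  2  2  3  3  3  4  4  5  2
dec:    3  1  3  2  5  4  2  3  2  2  1
Best peak at i=5 (value 11): inc=3, dec=5, length 3+5−1 = 7.

7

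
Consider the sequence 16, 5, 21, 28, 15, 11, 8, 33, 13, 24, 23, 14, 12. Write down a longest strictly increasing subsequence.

16, 21, 28, 33

Patience tails give the LIS length; then backtrack through the dp parents:
16 → extends → [16]
5 → replaces 16 → [5]
21 → extends → [5, 21]
28 → extends → [5, 21, 28]
15 → replaces 21 → [5, 15, 28]
11 → replaces 15 → [5, 11, 28]
8 → replaces 11 → [5, 8, 28]
33 → extends → [5, 8, 28, 33]
13 → replaces 28 → [5, 8, 13, 33]
24 → replaces 33 → [5, 8, 13, 24]
23 → replaces 24 → [5, 8, 13, 23]
14 → replaces 23 → [5, 8, 13, 14]
12 → replaces 13 → [5, 8, 12, 14]
Length 4; one witness is 16, 21, 28, 33.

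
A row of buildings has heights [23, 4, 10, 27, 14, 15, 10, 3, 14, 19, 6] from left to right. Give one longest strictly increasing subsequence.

Patience tails give the LIS length; then backtrack through the dp parents:
23 → extends → [23]
4 → replaces 23 → [4]
10 → extends → [4, 10]
27 → extends → [4, 10, 27]
14 → replaces 27 → [4, 10, 14]
15 → extends → [4, 10, 14, 15]
10 → already a tail → [4, 10, 14, 15]
3 → replaces 4 → [3, 10, 14, 15]
14 → already a tail → [3, 10, 14, 15]
19 → extends → [3, 10, 14, 15, 19]
6 → replaces 10 → [3, 6, 14, 15, 19]
Length 5; one witness is 4, 10, 14, 15, 19.

4, 10, 14, 15, 19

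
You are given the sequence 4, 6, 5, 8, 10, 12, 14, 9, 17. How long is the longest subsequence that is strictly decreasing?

Let dp[i] be the longest strictly decreasing subsequence ending at i:
i:      1  2  3  4  5  6  7  8  9
a[i]:   4  6  5  8 10 12 14  9 17
dp:     1  1  2  1  1  1  1  2  1
Maximum is 2.

2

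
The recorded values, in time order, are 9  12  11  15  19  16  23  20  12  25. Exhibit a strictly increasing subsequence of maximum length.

9, 12, 15, 19, 23, 25

Patience tails give the LIS length; then backtrack through the dp parents:
9 → extends → [9]
12 → extends → [9, 12]
11 → replaces 12 → [9, 11]
15 → extends → [9, 11, 15]
19 → extends → [9, 11, 15, 19]
16 → replaces 19 → [9, 11, 15, 16]
23 → extends → [9, 11, 15, 16, 23]
20 → replaces 23 → [9, 11, 15, 16, 20]
12 → replaces 15 → [9, 11, 12, 16, 20]
25 → extends → [9, 11, 12, 16, 20, 25]
Length 6; one witness is 9, 12, 15, 19, 23, 25.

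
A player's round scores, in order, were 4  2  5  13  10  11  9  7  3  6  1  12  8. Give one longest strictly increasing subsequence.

Patience tails give the LIS length; then backtrack through the dp parents:
4 → extends → [4]
2 → replaces 4 → [2]
5 → extends → [2, 5]
13 → extends → [2, 5, 13]
10 → replaces 13 → [2, 5, 10]
11 → extends → [2, 5, 10, 11]
9 → replaces 10 → [2, 5, 9, 11]
7 → replaces 9 → [2, 5, 7, 11]
3 → replaces 5 → [2, 3, 7, 11]
6 → replaces 7 → [2, 3, 6, 11]
1 → replaces 2 → [1, 3, 6, 11]
12 → extends → [1, 3, 6, 11, 12]
8 → replaces 11 → [1, 3, 6, 8, 12]
Length 5; one witness is 4, 5, 10, 11, 12.

4, 5, 10, 11, 12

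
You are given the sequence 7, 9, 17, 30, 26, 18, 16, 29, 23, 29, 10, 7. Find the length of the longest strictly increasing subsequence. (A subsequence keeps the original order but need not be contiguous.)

Track the smallest tail for each achievable length (strict):
7 → extends → [7]
9 → extends → [7, 9]
17 → extends → [7, 9, 17]
30 → extends → [7, 9, 17, 30]
26 → replaces 30 → [7, 9, 17, 26]
18 → replaces 26 → [7, 9, 17, 18]
16 → replaces 17 → [7, 9, 16, 18]
29 → extends → [7, 9, 16, 18, 29]
23 → replaces 29 → [7, 9, 16, 18, 23]
29 → extends → [7, 9, 16, 18, 23, 29]
10 → replaces 16 → [7, 9, 10, 18, 23, 29]
7 → already a tail → [7, 9, 10, 18, 23, 29]
Six tails, so the longest strictly increasing subsequence has length 6 (e.g. 7, 9, 17, 18, 23, 29).

6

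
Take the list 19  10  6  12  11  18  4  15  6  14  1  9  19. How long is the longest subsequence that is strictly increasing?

4

Let dp[i] be the length of the longest such subsequence ending at index i:
i:      1  2  3  4  5  6  7  8  9 10 11 12 13
a[i]:  19 10  6 12 11 18  4 15  6 14  1  9 19
dp:     1  1  1  2  2  3  1  3  2  3  1  3  4
Maximum dp value is 4.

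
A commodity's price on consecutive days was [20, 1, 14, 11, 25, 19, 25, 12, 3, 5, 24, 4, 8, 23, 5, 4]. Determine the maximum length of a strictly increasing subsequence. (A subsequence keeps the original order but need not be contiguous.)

Track the smallest tail for each achievable length (strict):
20 → extends → [20]
1 → replaces 20 → [1]
14 → extends → [1, 14]
11 → replaces 14 → [1, 11]
25 → extends → [1, 11, 25]
19 → replaces 25 → [1, 11, 19]
25 → extends → [1, 11, 19, 25]
12 → replaces 19 → [1, 11, 12, 25]
3 → replaces 11 → [1, 3, 12, 25]
5 → replaces 12 → [1, 3, 5, 25]
24 → replaces 25 → [1, 3, 5, 24]
4 → replaces 5 → [1, 3, 4, 24]
8 → replaces 24 → [1, 3, 4, 8]
23 → extends → [1, 3, 4, 8, 23]
5 → replaces 8 → [1, 3, 4, 5, 23]
4 → already a tail → [1, 3, 4, 5, 23]
Five tails, so the longest strictly increasing subsequence has length 5 (e.g. 1, 3, 5, 8, 23).

5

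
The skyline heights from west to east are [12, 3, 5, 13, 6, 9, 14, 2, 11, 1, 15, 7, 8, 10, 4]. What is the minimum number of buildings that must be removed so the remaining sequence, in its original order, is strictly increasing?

Fewest deletions = n − (longest strictly increasing subsequence).
Patience tails:
12 → extends → [12]
3 → replaces 12 → [3]
5 → extends → [3, 5]
13 → extends → [3, 5, 13]
6 → replaces 13 → [3, 5, 6]
9 → extends → [3, 5, 6, 9]
14 → extends → [3, 5, 6, 9, 14]
2 → replaces 3 → [2, 5, 6, 9, 14]
11 → replaces 14 → [2, 5, 6, 9, 11]
1 → replaces 2 → [1, 5, 6, 9, 11]
15 → extends → [1, 5, 6, 9, 11, 15]
7 → replaces 9 → [1, 5, 6, 7, 11, 15]
8 → replaces 11 → [1, 5, 6, 7, 8, 15]
10 → replaces 15 → [1, 5, 6, 7, 8, 10]
4 → replaces 5 → [1, 4, 6, 7, 8, 10]
Longest strictly increasing subsequence has length 6, so deletions = 15 − 6 = 9.

9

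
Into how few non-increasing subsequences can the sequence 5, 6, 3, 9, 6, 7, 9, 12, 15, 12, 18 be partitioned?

7

The minimum number of non-increasing subsequences covering a sequence equals the length of its longest strictly increasing subsequence.
LIS length is 7 (e.g. 5, 6, 7, 9, 12, 15, 18), so 7 piles are needed.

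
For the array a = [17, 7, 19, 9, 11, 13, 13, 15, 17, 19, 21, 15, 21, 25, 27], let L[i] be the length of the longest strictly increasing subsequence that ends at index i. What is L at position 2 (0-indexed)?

dp[i] = 1 + max{dp[j] : j<i, a[j]<a[i]} (or 1 if no such j):
i:      0  1  2  3  4  5  6  7  8  9 10 11 12 13 14
a[i]:  17  7 19  9 11 13 13 15 17 19 21 15 21 25 27
dp:     1  1  2  2  3  4  4  5  6  7  8  5  8  9 10
At index 2 the value is 2.

2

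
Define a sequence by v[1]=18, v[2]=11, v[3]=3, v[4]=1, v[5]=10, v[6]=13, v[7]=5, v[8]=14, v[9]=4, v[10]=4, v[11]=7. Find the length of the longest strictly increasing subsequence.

Track the smallest tail for each achievable length (strict):
18 → extends → [18]
11 → replaces 18 → [11]
3 → replaces 11 → [3]
1 → replaces 3 → [1]
10 → extends → [1, 10]
13 → extends → [1, 10, 13]
5 → replaces 10 → [1, 5, 13]
14 → extends → [1, 5, 13, 14]
4 → replaces 5 → [1, 4, 13, 14]
4 → already a tail → [1, 4, 13, 14]
7 → replaces 13 → [1, 4, 7, 14]
Four tails, so the longest strictly increasing subsequence has length 4 (e.g. 3, 10, 13, 14).

4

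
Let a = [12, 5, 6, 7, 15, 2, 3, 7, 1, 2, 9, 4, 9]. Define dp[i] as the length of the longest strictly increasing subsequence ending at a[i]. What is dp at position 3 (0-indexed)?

dp[i] = 1 + max{dp[j] : j<i, a[j]<a[i]} (or 1 if no such j):
i:      0  1  2  3  4  5  6  7  8  9 10 11 12
a[i]:  12  5  6  7 15  2  3  7  1  2  9  4  9
dp:     1  1  2  3  4  1  2  3  1  2  4  3  4
At index 3 the value is 3.

3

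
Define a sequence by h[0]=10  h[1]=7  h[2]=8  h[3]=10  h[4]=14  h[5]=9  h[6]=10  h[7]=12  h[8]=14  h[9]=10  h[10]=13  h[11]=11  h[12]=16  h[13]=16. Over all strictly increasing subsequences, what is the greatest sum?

76

Let S[i] be the best sum of a strictly increasing subsequence ending at i:
i:      0  1  2  3  4  5  6  7  8  9 10 11 12 13
h[i]:  10  7  8 10 14  9 10 12 14 10 13 11 16 16
S:     10  7 15 25 39 24 34 46 60 34 59 45 76 76
Maximum is 76 (e.g. 7 + 8 + 9 + 10 + 12 + 14 + 16).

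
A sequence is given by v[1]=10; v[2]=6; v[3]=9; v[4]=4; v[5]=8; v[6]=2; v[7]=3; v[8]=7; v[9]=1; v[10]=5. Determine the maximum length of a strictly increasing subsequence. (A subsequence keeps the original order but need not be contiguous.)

Track the smallest tail for each achievable length (strict):
10 → extends → [10]
6 → replaces 10 → [6]
9 → extends → [6, 9]
4 → replaces 6 → [4, 9]
8 → replaces 9 → [4, 8]
2 → replaces 4 → [2, 8]
3 → replaces 8 → [2, 3]
7 → extends → [2, 3, 7]
1 → replaces 2 → [1, 3, 7]
5 → replaces 7 → [1, 3, 5]
Three tails, so the longest strictly increasing subsequence has length 3 (e.g. 2, 3, 7).

3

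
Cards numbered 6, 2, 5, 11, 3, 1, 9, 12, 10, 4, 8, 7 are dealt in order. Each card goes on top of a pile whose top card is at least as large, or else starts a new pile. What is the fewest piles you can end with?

Place each on the leftmost legal pile:
6 → new pile 1 (tops now [6])
2 → pile 1 (tops now [2])
5 → new pile 2 (tops now [2, 5])
11 → new pile 3 (tops now [2, 5, 11])
3 → pile 2 (tops now [2, 3, 11])
1 → pile 1 (tops now [1, 3, 11])
9 → pile 3 (tops now [1, 3, 9])
12 → new pile 4 (tops now [1, 3, 9, 12])
10 → pile 4 (tops now [1, 3, 9, 10])
4 → pile 3 (tops now [1, 3, 4, 10])
8 → pile 4 (tops now [1, 3, 4, 8])
7 → pile 4 (tops now [1, 3, 4, 7])
Four piles.

4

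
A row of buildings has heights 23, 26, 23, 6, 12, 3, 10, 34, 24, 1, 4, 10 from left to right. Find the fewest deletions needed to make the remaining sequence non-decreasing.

9

Fewest deletions = n − (longest non-decreasing subsequence).
Patience tails:
23 → extends → [23]
26 → extends → [23, 26]
23 → replaces 26 → [23, 23]
6 → replaces 23 → [6, 23]
12 → replaces 23 → [6, 12]
3 → replaces 6 → [3, 12]
10 → replaces 12 → [3, 10]
34 → extends → [3, 10, 34]
24 → replaces 34 → [3, 10, 24]
1 → replaces 3 → [1, 10, 24]
4 → replaces 10 → [1, 4, 24]
10 → replaces 24 → [1, 4, 10]
Longest non-decreasing subsequence has length 3, so deletions = 12 − 3 = 9.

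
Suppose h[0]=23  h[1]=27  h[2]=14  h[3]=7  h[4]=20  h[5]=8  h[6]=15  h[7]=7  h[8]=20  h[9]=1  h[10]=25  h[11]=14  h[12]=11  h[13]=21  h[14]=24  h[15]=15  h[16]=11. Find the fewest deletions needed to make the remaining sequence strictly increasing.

Fewest deletions = n − (longest strictly increasing subsequence).
Patience tails:
23 → extends → [23]
27 → extends → [23, 27]
14 → replaces 23 → [14, 27]
7 → replaces 14 → [7, 27]
20 → replaces 27 → [7, 20]
8 → replaces 20 → [7, 8]
15 → extends → [7, 8, 15]
7 → already a tail → [7, 8, 15]
20 → extends → [7, 8, 15, 20]
1 → replaces 7 → [1, 8, 15, 20]
25 → extends → [1, 8, 15, 20, 25]
14 → replaces 15 → [1, 8, 14, 20, 25]
11 → replaces 14 → [1, 8, 11, 20, 25]
21 → replaces 25 → [1, 8, 11, 20, 21]
24 → extends → [1, 8, 11, 20, 21, 24]
15 → replaces 20 → [1, 8, 11, 15, 21, 24]
11 → already a tail → [1, 8, 11, 15, 21, 24]
Longest strictly increasing subsequence has length 6, so deletions = 17 − 6 = 11.

11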